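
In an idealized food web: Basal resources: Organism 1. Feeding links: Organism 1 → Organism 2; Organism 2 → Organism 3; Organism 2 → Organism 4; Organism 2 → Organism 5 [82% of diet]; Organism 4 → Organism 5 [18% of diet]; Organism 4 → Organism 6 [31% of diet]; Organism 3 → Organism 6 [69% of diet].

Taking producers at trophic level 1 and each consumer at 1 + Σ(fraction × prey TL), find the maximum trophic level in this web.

Organism 2: 1 + 1 = 2
Organism 3: 1 + 2 = 3
Organism 4: 1 + 2 = 3
Organism 5: 1 + (0.82×2 + 0.18×3) = 3.18
Organism 6: 1 + (0.31×3 + 0.69×3) = 4

4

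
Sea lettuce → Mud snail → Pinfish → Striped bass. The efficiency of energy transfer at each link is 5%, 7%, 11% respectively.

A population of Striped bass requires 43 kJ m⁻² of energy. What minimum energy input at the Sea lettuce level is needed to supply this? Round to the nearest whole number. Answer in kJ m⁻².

111688 kJ m⁻²

Cumulative transfer efficiency: 0.05 × 0.07 × 0.11 = 0.000385
Sea lettuce energy = 43 / 0.000385 = 111688 kJ m⁻²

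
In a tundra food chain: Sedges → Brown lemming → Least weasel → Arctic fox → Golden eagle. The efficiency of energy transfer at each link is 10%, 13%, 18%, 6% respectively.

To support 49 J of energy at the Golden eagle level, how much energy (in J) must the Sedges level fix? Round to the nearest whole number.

Cumulative transfer efficiency: 0.1 × 0.13 × 0.18 × 0.06 = 0.0001404
Sedges energy = 49 / 0.0001404 = 349003 J

349003 J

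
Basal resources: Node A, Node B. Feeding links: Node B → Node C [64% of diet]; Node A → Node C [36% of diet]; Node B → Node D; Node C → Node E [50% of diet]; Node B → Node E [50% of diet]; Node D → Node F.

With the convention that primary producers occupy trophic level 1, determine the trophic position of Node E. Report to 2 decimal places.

2.50

Node C: 1 + (0.64×1 + 0.36×1) = 2
Node D: 1 + 1 = 2
Node E: 1 + (0.5×2 + 0.5×1) = 2.5
Node F: 1 + 2 = 3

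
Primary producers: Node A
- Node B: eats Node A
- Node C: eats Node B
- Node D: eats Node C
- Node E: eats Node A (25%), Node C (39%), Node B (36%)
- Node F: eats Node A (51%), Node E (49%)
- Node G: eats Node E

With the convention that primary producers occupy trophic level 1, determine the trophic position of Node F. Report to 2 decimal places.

Node B: 1 + 1 = 2
Node C: 1 + 2 = 3
Node D: 1 + 3 = 4
Node E: 1 + (0.25×1 + 0.39×3 + 0.36×2) = 3.14
Node F: 1 + (0.51×1 + 0.49×3.14) = 3.0486
Node G: 1 + 3.14 = 4.14

3.05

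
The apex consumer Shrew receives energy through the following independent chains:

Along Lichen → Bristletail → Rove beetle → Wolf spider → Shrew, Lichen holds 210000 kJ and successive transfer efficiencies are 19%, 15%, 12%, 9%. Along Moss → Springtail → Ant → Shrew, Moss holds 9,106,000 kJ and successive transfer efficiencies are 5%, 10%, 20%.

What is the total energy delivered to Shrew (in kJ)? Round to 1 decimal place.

Via Lichen: 210000 × 0.19 × 0.15 × 0.12 × 0.09 = 64.638 kJ
Via Moss: 9106000 × 0.05 × 0.1 × 0.2 = 9106 kJ
Total at Shrew: 64.638 + 9106 = 9170.638 kJ

9170.6 kJ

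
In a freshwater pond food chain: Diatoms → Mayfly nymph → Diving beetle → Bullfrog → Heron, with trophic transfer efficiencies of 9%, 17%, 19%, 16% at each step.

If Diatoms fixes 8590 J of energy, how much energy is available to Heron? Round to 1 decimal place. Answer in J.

4.0 J

Mayfly nymph: 8590 × 0.09 = 773.1 J
Diving beetle: 773.1 × 0.17 = 131.427 J
Bullfrog: 131.427 × 0.19 = 24.97113 J
Heron: 24.97113 × 0.16 = 3.9953808 J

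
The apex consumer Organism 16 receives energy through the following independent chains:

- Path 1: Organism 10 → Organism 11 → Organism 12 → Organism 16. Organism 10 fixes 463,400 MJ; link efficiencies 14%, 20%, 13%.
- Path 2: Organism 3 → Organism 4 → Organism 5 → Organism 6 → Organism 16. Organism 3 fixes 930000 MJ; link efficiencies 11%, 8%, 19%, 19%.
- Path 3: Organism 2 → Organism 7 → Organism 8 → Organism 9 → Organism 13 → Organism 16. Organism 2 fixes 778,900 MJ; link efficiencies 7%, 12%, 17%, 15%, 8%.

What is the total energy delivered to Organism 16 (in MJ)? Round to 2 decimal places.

Path 1: 463400 × 0.14 × 0.2 × 0.13 = 1686.776 MJ
Path 2: 930000 × 0.11 × 0.08 × 0.19 × 0.19 = 295.4424 MJ
Path 3: 778900 × 0.07 × 0.12 × 0.17 × 0.15 × 0.08 = 13.3472304 MJ
Total at Organism 16: 1686.776 + 295.4424 + 13.3472304 = 1995.5656304 MJ

1995.57 MJ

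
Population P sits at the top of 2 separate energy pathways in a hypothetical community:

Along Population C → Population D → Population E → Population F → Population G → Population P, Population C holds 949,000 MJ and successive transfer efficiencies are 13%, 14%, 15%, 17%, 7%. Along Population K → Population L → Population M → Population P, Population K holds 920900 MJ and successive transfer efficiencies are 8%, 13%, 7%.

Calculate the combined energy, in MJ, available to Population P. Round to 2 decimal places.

701.25 MJ

Via Population C: 949000 × 0.13 × 0.14 × 0.15 × 0.17 × 0.07 = 30.830163 MJ
Via Population K: 920900 × 0.08 × 0.13 × 0.07 = 670.4152 MJ
Total at Population P: 30.830163 + 670.4152 = 701.245363 MJ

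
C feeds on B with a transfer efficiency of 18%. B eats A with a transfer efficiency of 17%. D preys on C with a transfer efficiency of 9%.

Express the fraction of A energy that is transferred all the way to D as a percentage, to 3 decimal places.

0.275%

Product of link efficiencies: 0.17 × 0.18 × 0.09 = 0.002754
As a percentage: 0.002754 × 100 = 0.275%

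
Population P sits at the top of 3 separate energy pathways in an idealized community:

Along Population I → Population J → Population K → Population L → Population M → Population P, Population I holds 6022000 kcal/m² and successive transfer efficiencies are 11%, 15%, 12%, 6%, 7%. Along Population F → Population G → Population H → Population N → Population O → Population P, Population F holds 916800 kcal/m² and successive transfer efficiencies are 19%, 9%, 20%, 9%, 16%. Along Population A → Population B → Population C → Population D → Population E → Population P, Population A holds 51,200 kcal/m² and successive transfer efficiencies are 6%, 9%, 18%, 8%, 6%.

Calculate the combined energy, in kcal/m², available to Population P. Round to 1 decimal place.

Via Population I: 6022000 × 0.11 × 0.15 × 0.12 × 0.06 × 0.07 = 50.078952 kcal/m²
Via Population F: 916800 × 0.19 × 0.09 × 0.2 × 0.09 × 0.16 = 45.1505664 kcal/m²
Via Population A: 51200 × 0.06 × 0.09 × 0.18 × 0.08 × 0.06 = 0.23887872 kcal/m²
Total at Population P: 50.078952 + 45.1505664 + 0.23887872 = 95.46839712 kcal/m²

95.5 kcal/m²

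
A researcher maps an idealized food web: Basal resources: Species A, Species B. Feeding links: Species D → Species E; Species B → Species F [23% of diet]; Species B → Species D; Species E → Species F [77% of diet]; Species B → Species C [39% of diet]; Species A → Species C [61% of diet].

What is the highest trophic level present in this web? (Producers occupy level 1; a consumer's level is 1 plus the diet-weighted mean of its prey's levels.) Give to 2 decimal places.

3.54

Species C: 1 + (0.39×1 + 0.61×1) = 2
Species D: 1 + 1 = 2
Species E: 1 + 2 = 3
Species F: 1 + (0.77×3 + 0.23×1) = 3.54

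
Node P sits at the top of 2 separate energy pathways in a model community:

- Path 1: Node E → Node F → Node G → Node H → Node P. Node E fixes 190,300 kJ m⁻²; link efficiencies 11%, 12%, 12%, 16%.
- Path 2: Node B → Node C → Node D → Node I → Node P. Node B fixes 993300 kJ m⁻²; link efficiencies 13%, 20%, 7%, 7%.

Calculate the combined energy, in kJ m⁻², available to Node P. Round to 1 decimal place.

174.8 kJ m⁻²

Path 1: 190300 × 0.11 × 0.12 × 0.12 × 0.16 = 48.229632 kJ m⁻²
Path 2: 993300 × 0.13 × 0.2 × 0.07 × 0.07 = 126.54642 kJ m⁻²
Total at Node P: 48.229632 + 126.54642 = 174.776052 kJ m⁻²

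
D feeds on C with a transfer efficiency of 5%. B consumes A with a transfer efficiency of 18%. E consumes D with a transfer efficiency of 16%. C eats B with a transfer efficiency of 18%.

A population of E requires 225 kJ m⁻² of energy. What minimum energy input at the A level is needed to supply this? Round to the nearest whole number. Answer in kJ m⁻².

868056 kJ m⁻²

Cumulative transfer efficiency: 0.18 × 0.18 × 0.05 × 0.16 = 0.0002592
A energy = 225 / 0.0002592 = 868056 kJ m⁻²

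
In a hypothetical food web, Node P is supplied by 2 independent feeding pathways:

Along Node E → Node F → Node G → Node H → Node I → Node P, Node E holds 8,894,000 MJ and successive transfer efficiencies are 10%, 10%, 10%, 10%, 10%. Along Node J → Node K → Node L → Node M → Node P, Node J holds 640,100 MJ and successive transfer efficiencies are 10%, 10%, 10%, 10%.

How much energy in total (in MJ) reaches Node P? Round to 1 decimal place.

Via Node E: 8894000 × 0.1 × 0.1 × 0.1 × 0.1 × 0.1 = 88.94 MJ
Via Node J: 640100 × 0.1 × 0.1 × 0.1 × 0.1 = 64.01 MJ
Total at Node P: 88.94 + 64.01 = 152.95 MJ

153.0 MJ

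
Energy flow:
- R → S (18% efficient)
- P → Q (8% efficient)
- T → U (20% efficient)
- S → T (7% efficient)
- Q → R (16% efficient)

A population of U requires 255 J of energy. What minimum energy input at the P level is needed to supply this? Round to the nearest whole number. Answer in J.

7905506 J

Cumulative transfer efficiency: 0.08 × 0.16 × 0.18 × 0.07 × 0.2 = 0.000032256
P energy = 255 / 0.000032256 = 7905506 J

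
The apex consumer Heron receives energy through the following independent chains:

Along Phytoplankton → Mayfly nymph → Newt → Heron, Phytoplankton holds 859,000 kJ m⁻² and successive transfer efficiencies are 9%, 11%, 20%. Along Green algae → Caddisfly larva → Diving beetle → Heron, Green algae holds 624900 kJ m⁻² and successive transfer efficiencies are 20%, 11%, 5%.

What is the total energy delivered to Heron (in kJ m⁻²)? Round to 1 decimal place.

2388.2 kJ m⁻²

Via Phytoplankton: 859000 × 0.09 × 0.11 × 0.2 = 1700.82 kJ m⁻²
Via Green algae: 624900 × 0.2 × 0.11 × 0.05 = 687.39 kJ m⁻²
Total at Heron: 1700.82 + 687.39 = 2388.21 kJ m⁻²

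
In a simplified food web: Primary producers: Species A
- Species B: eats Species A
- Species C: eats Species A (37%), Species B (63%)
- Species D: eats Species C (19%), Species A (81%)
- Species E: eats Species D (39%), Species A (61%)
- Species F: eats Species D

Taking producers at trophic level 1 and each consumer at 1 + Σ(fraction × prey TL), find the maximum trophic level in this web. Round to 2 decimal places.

3.31

Species B: 1 + 1 = 2
Species C: 1 + (0.37×1 + 0.63×2) = 2.63
Species D: 1 + (0.19×2.63 + 0.81×1) = 2.3097
Species E: 1 + (0.39×2.3097 + 0.61×1) = 2.510783
Species F: 1 + 2.3097 = 3.3097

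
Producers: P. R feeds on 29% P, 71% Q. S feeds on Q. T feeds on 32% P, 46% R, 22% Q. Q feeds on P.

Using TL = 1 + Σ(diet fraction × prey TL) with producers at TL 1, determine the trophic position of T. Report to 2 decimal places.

Q: 1 + 1 = 2
R: 1 + (0.29×1 + 0.71×2) = 2.71
S: 1 + 2 = 3
T: 1 + (0.32×1 + 0.46×2.71 + 0.22×2) = 3.0066

3.01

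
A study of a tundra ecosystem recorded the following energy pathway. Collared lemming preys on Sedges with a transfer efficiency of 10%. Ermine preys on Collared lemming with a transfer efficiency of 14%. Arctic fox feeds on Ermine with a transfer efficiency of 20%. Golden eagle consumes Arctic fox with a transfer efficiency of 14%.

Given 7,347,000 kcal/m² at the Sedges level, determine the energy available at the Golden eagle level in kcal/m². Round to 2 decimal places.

Collared lemming: 7347000 × 0.1 = 734700 kcal/m²
Ermine: 734700 × 0.14 = 102858 kcal/m²
Arctic fox: 102858 × 0.2 = 20571.6 kcal/m²
Golden eagle: 20571.6 × 0.14 = 2880.024 kcal/m²

2880.02 kcal/m²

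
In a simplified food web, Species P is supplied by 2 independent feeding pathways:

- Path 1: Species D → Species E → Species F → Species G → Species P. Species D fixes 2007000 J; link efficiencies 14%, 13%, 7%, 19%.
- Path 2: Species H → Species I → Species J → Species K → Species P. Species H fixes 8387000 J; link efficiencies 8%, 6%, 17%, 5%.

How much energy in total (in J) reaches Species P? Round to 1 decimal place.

828.0 J

Path 1: 2007000 × 0.14 × 0.13 × 0.07 × 0.19 = 485.81442 J
Path 2: 8387000 × 0.08 × 0.06 × 0.17 × 0.05 = 342.1896 J
Total at Species P: 485.81442 + 342.1896 = 828.00402 J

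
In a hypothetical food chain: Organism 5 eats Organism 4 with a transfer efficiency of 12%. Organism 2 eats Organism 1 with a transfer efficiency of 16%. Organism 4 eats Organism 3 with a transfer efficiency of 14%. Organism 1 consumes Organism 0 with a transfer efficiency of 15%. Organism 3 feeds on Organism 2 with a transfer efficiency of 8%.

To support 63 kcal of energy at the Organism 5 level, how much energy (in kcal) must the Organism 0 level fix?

1953125 kcal

Cumulative transfer efficiency: 0.15 × 0.16 × 0.08 × 0.14 × 0.12 = 0.000032256
Organism 0 energy = 63 / 0.000032256 = 1953125 kcal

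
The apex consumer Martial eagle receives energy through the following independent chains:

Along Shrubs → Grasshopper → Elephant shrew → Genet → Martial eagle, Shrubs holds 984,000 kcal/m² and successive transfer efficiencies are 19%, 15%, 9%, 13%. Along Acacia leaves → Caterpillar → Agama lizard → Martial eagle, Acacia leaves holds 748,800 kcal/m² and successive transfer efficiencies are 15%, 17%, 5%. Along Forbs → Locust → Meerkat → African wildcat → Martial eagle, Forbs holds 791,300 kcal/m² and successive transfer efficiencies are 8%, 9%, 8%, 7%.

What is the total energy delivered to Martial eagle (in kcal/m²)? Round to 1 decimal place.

Via Shrubs: 984000 × 0.19 × 0.15 × 0.09 × 0.13 = 328.1148 kcal/m²
Via Acacia leaves: 748800 × 0.15 × 0.17 × 0.05 = 954.72 kcal/m²
Via Forbs: 791300 × 0.08 × 0.09 × 0.08 × 0.07 = 31.905216 kcal/m²
Total at Martial eagle: 328.1148 + 954.72 + 31.905216 = 1314.740016 kcal/m²

1314.7 kcal/m²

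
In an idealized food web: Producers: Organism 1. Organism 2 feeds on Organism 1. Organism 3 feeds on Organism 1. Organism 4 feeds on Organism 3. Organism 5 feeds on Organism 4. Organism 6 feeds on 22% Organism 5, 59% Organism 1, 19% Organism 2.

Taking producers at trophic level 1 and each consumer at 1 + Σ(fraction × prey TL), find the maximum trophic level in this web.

4

Organism 2: 1 + 1 = 2
Organism 3: 1 + 1 = 2
Organism 4: 1 + 2 = 3
Organism 5: 1 + 3 = 4
Organism 6: 1 + (0.22×4 + 0.59×1 + 0.19×2) = 2.85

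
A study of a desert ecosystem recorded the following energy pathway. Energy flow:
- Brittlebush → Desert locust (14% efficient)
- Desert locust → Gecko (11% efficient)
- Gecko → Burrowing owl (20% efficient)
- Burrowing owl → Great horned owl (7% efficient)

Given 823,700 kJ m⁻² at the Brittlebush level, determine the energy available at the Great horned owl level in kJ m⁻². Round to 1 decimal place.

177.6 kJ m⁻²

Desert locust: 823700 × 0.14 = 115318 kJ m⁻²
Gecko: 115318 × 0.11 = 12684.98 kJ m⁻²
Burrowing owl: 12684.98 × 0.2 = 2536.996 kJ m⁻²
Great horned owl: 2536.996 × 0.07 = 177.58972 kJ m⁻²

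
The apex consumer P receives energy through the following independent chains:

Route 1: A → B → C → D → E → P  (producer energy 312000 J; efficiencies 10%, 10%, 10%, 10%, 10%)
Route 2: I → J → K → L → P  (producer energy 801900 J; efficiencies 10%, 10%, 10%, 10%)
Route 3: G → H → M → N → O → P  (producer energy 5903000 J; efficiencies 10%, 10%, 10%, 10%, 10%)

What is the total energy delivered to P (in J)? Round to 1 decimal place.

142.3 J

Route 1: 312000 × 0.1 × 0.1 × 0.1 × 0.1 × 0.1 = 3.12 J
Route 2: 801900 × 0.1 × 0.1 × 0.1 × 0.1 = 80.19 J
Route 3: 5903000 × 0.1 × 0.1 × 0.1 × 0.1 × 0.1 = 59.03 J
Total at P: 3.12 + 80.19 + 59.03 = 142.34 J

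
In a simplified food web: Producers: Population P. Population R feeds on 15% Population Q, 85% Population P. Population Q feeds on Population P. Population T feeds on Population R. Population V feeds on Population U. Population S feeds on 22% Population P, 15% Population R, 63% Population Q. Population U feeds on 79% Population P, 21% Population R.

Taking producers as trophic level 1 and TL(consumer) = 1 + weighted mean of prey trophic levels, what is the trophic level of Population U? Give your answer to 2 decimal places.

Population Q: 1 + 1 = 2
Population R: 1 + (0.15×2 + 0.85×1) = 2.15
Population S: 1 + (0.22×1 + 0.15×2.15 + 0.63×2) = 2.8025
Population T: 1 + 2.15 = 3.15
Population U: 1 + (0.79×1 + 0.21×2.15) = 2.2415
Population V: 1 + 2.2415 = 3.2415

2.24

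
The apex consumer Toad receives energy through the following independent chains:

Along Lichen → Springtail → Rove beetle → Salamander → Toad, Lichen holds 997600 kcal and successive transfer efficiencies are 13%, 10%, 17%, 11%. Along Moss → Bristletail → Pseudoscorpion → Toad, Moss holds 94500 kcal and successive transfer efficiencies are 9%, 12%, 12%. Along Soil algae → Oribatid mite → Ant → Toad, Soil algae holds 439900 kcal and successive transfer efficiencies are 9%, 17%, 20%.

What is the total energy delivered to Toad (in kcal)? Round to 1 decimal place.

1711.1 kcal

Via Lichen: 997600 × 0.13 × 0.1 × 0.17 × 0.11 = 242.51656 kcal
Via Moss: 94500 × 0.09 × 0.12 × 0.12 = 122.472 kcal
Via Soil algae: 439900 × 0.09 × 0.17 × 0.2 = 1346.094 kcal
Total at Toad: 242.51656 + 122.472 + 1346.094 = 1711.08256 kcal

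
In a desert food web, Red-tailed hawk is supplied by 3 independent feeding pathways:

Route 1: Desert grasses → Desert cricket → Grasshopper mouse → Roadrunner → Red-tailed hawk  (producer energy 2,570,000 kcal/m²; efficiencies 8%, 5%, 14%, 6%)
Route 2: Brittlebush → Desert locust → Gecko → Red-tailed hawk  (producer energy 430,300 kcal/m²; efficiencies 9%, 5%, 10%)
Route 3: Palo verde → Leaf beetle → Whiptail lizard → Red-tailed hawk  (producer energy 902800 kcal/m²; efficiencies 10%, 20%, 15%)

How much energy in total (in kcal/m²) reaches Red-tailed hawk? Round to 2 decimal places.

Route 1: 2570000 × 0.08 × 0.05 × 0.14 × 0.06 = 86.352 kcal/m²
Route 2: 430300 × 0.09 × 0.05 × 0.1 = 193.635 kcal/m²
Route 3: 902800 × 0.1 × 0.2 × 0.15 = 2708.4 kcal/m²
Total at Red-tailed hawk: 86.352 + 193.635 + 2708.4 = 2988.387 kcal/m²

2988.39 kcal/m²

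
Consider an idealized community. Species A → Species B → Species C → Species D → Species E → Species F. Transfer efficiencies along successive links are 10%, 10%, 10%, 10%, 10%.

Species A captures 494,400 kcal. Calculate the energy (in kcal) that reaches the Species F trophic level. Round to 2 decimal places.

Species B: 494400 × 0.1 = 49440 kcal
Species C: 49440 × 0.1 = 4944 kcal
Species D: 4944 × 0.1 = 494.4 kcal
Species E: 494.4 × 0.1 = 49.44 kcal
Species F: 49.44 × 0.1 = 4.944 kcal

4.94 kcal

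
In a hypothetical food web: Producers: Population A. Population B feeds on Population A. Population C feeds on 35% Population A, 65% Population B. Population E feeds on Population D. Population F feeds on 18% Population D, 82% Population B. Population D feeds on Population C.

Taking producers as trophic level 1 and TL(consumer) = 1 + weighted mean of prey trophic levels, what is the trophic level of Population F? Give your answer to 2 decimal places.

Population B: 1 + 1 = 2
Population C: 1 + (0.35×1 + 0.65×2) = 2.65
Population D: 1 + 2.65 = 3.65
Population E: 1 + 3.65 = 4.65
Population F: 1 + (0.18×3.65 + 0.82×2) = 3.297

3.30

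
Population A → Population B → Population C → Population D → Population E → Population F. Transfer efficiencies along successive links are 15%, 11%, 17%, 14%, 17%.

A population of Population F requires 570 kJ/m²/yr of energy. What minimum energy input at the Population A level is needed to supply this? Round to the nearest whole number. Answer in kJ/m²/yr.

8538175 kJ/m²/yr

Cumulative transfer efficiency: 0.15 × 0.11 × 0.17 × 0.14 × 0.17 = 0.000066759
Population A energy = 570 / 0.000066759 = 8538175 kJ/m²/yr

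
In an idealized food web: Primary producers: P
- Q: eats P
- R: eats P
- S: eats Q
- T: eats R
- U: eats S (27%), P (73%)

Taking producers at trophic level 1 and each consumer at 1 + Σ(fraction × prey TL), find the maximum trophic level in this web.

3

Q: 1 + 1 = 2
R: 1 + 1 = 2
S: 1 + 2 = 3
T: 1 + 2 = 3
U: 1 + (0.27×3 + 0.73×1) = 2.54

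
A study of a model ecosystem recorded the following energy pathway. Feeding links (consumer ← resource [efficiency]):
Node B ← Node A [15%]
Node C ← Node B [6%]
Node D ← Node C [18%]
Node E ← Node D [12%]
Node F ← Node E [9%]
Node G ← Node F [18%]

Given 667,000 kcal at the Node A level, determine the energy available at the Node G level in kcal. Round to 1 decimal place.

Node B: 667000 × 0.15 = 100050 kcal
Node C: 100050 × 0.06 = 6003 kcal
Node D: 6003 × 0.18 = 1080.54 kcal
Node E: 1080.54 × 0.12 = 129.6648 kcal
Node F: 129.6648 × 0.09 = 11.669832 kcal
Node G: 11.669832 × 0.18 = 2.10056976 kcal

2.1 kcal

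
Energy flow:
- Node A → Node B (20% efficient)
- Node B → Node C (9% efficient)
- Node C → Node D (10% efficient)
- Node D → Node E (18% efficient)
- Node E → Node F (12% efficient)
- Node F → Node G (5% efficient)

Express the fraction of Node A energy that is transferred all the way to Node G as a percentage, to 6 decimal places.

0.000194%

Product of link efficiencies: 0.2 × 0.09 × 0.1 × 0.18 × 0.12 × 0.05 = 0.000001944
As a percentage: 0.000001944 × 100 = 0.000194%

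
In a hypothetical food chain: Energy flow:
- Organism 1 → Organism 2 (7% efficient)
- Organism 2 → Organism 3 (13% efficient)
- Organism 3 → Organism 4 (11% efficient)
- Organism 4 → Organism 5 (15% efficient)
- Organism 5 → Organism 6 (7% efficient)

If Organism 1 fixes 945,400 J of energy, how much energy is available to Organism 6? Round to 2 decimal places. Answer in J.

9.94 J

Organism 2: 945400 × 0.07 = 66178 J
Organism 3: 66178 × 0.13 = 8603.14 J
Organism 4: 8603.14 × 0.11 = 946.3454 J
Organism 5: 946.3454 × 0.15 = 141.95181 J
Organism 6: 141.95181 × 0.07 = 9.9366267 J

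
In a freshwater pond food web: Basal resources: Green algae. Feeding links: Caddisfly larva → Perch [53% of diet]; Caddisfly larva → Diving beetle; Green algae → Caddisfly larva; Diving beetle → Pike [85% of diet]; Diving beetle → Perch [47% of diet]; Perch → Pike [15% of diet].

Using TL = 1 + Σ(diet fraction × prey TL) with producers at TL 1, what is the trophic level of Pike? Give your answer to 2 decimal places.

Caddisfly larva: 1 + 1 = 2
Diving beetle: 1 + 2 = 3
Perch: 1 + (0.53×2 + 0.47×3) = 3.47
Pike: 1 + (0.15×3.47 + 0.85×3) = 4.0705

4.07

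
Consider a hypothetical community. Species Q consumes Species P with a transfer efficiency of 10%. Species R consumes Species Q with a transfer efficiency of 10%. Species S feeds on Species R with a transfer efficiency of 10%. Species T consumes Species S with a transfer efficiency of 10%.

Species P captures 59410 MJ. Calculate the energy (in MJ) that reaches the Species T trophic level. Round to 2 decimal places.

Species Q: 59410 × 0.1 = 5941 MJ
Species R: 5941 × 0.1 = 594.1 MJ
Species S: 594.1 × 0.1 = 59.41 MJ
Species T: 59.41 × 0.1 = 5.941 MJ

5.94 MJ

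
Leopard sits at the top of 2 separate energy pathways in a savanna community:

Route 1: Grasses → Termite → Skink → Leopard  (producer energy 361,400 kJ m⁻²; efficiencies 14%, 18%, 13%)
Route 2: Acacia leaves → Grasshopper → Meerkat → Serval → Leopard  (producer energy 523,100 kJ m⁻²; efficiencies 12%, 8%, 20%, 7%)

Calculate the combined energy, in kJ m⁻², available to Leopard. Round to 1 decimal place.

1254.3 kJ m⁻²

Route 1: 361400 × 0.14 × 0.18 × 0.13 = 1183.9464 kJ m⁻²
Route 2: 523100 × 0.12 × 0.08 × 0.2 × 0.07 = 70.30464 kJ m⁻²
Total at Leopard: 1183.9464 + 70.30464 = 1254.25104 kJ m⁻²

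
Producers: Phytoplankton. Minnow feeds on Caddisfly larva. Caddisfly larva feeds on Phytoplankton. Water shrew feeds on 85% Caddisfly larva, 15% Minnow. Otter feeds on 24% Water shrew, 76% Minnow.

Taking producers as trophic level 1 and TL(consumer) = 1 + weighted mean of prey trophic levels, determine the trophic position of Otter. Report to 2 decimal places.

4.04

Caddisfly larva: 1 + 1 = 2
Minnow: 1 + 2 = 3
Water shrew: 1 + (0.85×2 + 0.15×3) = 3.15
Otter: 1 + (0.24×3.15 + 0.76×3) = 4.036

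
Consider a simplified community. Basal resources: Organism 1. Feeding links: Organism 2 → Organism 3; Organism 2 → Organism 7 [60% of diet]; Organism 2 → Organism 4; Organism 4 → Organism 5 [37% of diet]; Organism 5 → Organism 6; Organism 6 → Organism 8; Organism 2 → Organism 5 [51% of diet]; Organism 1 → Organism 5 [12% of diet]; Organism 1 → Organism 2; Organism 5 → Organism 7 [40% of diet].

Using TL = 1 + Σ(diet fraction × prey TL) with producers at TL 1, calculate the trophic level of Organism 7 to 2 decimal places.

3.50

Organism 2: 1 + 1 = 2
Organism 3: 1 + 2 = 3
Organism 4: 1 + 2 = 3
Organism 5: 1 + (0.51×2 + 0.12×1 + 0.37×3) = 3.25
Organism 6: 1 + 3.25 = 4.25
Organism 7: 1 + (0.4×3.25 + 0.6×2) = 3.5
Organism 8: 1 + 4.25 = 5.25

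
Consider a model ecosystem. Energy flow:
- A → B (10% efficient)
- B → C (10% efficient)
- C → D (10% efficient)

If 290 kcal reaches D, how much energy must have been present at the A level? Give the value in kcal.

290000 kcal

Cumulative transfer efficiency: 0.1 × 0.1 × 0.1 = 0.001
A energy = 290 / 0.001 = 290000 kcal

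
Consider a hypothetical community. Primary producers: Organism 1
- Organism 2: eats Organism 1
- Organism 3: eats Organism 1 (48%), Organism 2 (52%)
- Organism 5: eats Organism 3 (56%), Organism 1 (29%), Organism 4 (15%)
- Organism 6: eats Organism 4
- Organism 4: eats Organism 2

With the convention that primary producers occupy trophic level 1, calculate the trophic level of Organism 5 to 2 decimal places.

3.15

Organism 2: 1 + 1 = 2
Organism 3: 1 + (0.48×1 + 0.52×2) = 2.52
Organism 4: 1 + 2 = 3
Organism 5: 1 + (0.56×2.52 + 0.29×1 + 0.15×3) = 3.1512
Organism 6: 1 + 3 = 4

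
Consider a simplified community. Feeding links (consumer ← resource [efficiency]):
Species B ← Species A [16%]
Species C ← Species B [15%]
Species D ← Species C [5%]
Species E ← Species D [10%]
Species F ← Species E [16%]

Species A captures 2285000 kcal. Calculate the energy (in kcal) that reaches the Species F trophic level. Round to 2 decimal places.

Species B: 2285000 × 0.16 = 365600 kcal
Species C: 365600 × 0.15 = 54840 kcal
Species D: 54840 × 0.05 = 2742 kcal
Species E: 2742 × 0.1 = 274.2 kcal
Species F: 274.2 × 0.16 = 43.872 kcal

43.87 kcal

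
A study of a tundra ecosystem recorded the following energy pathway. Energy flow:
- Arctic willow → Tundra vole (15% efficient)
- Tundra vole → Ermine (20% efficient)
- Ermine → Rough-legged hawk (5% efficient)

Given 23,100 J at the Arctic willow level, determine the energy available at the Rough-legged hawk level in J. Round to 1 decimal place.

34.7 J

Tundra vole: 23100 × 0.15 = 3465 J
Ermine: 3465 × 0.2 = 693 J
Rough-legged hawk: 693 × 0.05 = 34.65 J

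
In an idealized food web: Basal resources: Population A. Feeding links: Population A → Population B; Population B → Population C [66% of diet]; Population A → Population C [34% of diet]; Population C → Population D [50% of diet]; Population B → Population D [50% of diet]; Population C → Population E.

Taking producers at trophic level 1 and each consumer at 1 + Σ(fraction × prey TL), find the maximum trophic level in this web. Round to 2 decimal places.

3.66

Population B: 1 + 1 = 2
Population C: 1 + (0.66×2 + 0.34×1) = 2.66
Population D: 1 + (0.5×2.66 + 0.5×2) = 3.33
Population E: 1 + 2.66 = 3.66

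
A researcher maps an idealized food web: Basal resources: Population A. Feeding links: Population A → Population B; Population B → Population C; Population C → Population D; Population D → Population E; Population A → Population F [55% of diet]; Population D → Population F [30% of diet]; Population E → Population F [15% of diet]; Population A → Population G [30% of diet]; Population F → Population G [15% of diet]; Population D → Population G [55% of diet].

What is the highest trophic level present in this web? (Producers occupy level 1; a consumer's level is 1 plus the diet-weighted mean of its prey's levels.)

5

Population B: 1 + 1 = 2
Population C: 1 + 2 = 3
Population D: 1 + 3 = 4
Population E: 1 + 4 = 5
Population F: 1 + (0.55×1 + 0.3×4 + 0.15×5) = 3.5
Population G: 1 + (0.3×1 + 0.15×3.5 + 0.55×4) = 4.025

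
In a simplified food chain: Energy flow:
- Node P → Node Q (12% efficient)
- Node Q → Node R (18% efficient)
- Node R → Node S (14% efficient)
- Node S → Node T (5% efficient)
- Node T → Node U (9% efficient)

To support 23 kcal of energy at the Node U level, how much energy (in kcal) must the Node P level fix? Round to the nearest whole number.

Cumulative transfer efficiency: 0.12 × 0.18 × 0.14 × 0.05 × 0.09 = 0.000013608
Node P energy = 23 / 0.000013608 = 1690182 kcal

1690182 kcal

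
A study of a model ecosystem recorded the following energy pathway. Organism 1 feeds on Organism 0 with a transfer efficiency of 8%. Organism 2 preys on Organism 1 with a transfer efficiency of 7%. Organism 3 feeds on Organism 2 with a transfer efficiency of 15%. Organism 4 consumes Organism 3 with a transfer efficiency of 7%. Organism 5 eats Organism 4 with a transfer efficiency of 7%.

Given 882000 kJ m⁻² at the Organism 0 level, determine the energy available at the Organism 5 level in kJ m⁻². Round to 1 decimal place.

3.6 kJ m⁻²

Organism 1: 882000 × 0.08 = 70560 kJ m⁻²
Organism 2: 70560 × 0.07 = 4939.2 kJ m⁻²
Organism 3: 4939.2 × 0.15 = 740.88 kJ m⁻²
Organism 4: 740.88 × 0.07 = 51.8616 kJ m⁻²
Organism 5: 51.8616 × 0.07 = 3.630312 kJ m⁻²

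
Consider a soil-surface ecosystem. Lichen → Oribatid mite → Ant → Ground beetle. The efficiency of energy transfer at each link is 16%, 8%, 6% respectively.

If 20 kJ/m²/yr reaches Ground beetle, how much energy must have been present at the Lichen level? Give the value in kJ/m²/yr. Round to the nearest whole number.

26042 kJ/m²/yr

Cumulative transfer efficiency: 0.16 × 0.08 × 0.06 = 0.000768
Lichen energy = 20 / 0.000768 = 26042 kJ/m²/yr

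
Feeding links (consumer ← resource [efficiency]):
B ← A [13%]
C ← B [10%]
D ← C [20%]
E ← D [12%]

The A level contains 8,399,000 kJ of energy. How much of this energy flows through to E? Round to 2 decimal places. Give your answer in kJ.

2620.49 kJ

B: 8399000 × 0.13 = 1091870 kJ
C: 1091870 × 0.1 = 109187 kJ
D: 109187 × 0.2 = 21837.4 kJ
E: 21837.4 × 0.12 = 2620.488 kJ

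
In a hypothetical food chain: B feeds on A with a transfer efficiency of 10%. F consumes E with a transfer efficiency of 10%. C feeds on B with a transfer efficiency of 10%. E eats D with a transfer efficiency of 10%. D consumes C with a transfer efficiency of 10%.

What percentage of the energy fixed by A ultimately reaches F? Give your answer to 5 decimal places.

0.00100%

Product of link efficiencies: 0.1 × 0.1 × 0.1 × 0.1 × 0.1 = 0.00001
As a percentage: 0.00001 × 100 = 0.00100%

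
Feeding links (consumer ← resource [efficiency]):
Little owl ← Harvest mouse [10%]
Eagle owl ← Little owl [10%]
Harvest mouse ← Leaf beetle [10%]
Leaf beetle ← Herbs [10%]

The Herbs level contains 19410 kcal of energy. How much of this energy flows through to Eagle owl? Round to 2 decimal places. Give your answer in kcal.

Leaf beetle: 19410 × 0.1 = 1941 kcal
Harvest mouse: 1941 × 0.1 = 194.1 kcal
Little owl: 194.1 × 0.1 = 19.41 kcal
Eagle owl: 19.41 × 0.1 = 1.941 kcal

1.94 kcal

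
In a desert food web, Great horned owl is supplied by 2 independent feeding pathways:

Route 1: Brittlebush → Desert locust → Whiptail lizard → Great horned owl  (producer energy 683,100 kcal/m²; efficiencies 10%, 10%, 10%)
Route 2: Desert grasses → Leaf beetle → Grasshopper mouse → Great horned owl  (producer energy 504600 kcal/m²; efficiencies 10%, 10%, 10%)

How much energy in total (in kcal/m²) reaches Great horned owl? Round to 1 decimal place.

Route 1: 683100 × 0.1 × 0.1 × 0.1 = 683.1 kcal/m²
Route 2: 504600 × 0.1 × 0.1 × 0.1 = 504.6 kcal/m²
Total at Great horned owl: 683.1 + 504.6 = 1187.7 kcal/m²

1187.7 kcal/m²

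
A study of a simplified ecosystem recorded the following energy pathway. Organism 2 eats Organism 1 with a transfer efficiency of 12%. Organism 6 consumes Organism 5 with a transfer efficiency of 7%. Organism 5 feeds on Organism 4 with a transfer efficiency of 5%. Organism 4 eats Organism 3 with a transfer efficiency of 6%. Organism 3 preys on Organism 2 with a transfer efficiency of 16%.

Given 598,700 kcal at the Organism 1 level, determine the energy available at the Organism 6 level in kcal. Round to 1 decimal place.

Organism 2: 598700 × 0.12 = 71844 kcal
Organism 3: 71844 × 0.16 = 11495.04 kcal
Organism 4: 11495.04 × 0.06 = 689.7024 kcal
Organism 5: 689.7024 × 0.05 = 34.48512 kcal
Organism 6: 34.48512 × 0.07 = 2.4139584 kcal

2.4 kcal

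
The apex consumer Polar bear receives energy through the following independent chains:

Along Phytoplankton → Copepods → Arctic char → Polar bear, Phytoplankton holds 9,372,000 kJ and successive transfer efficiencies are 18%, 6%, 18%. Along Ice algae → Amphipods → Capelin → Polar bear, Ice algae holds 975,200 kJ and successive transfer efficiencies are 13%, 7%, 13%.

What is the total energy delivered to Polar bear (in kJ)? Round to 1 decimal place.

19372.8 kJ

Via Phytoplankton: 9372000 × 0.18 × 0.06 × 0.18 = 18219.168 kJ
Via Ice algae: 975200 × 0.13 × 0.07 × 0.13 = 1153.6616 kJ
Total at Polar bear: 18219.168 + 1153.6616 = 19372.8296 kJ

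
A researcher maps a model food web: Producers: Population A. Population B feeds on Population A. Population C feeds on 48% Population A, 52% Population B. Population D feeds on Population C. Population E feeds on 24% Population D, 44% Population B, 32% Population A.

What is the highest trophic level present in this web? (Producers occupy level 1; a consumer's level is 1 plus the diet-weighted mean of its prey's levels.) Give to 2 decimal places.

Population B: 1 + 1 = 2
Population C: 1 + (0.48×1 + 0.52×2) = 2.52
Population D: 1 + 2.52 = 3.52
Population E: 1 + (0.24×3.52 + 0.44×2 + 0.32×1) = 3.0448

3.52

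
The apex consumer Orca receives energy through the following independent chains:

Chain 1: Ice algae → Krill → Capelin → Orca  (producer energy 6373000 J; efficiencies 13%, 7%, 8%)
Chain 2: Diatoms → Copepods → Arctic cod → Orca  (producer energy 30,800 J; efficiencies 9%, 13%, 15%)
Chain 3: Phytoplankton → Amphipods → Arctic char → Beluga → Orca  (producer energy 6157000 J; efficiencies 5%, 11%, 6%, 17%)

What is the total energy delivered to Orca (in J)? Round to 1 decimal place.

5039.0 J

Chain 1: 6373000 × 0.13 × 0.07 × 0.08 = 4639.544 J
Chain 2: 30800 × 0.09 × 0.13 × 0.15 = 54.054 J
Chain 3: 6157000 × 0.05 × 0.11 × 0.06 × 0.17 = 345.4077 J
Total at Orca: 4639.544 + 54.054 + 345.4077 = 5039.0057 J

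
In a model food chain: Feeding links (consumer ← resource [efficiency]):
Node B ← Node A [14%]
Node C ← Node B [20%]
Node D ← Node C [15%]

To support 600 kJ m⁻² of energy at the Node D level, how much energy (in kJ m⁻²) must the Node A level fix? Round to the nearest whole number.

142857 kJ m⁻²

Cumulative transfer efficiency: 0.14 × 0.2 × 0.15 = 0.0042
Node A energy = 600 / 0.0042 = 142857 kJ m⁻²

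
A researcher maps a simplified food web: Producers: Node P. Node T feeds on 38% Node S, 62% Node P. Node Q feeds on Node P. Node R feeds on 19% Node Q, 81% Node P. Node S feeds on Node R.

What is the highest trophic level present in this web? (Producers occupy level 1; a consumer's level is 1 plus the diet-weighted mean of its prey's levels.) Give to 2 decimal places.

3.19

Node Q: 1 + 1 = 2
Node R: 1 + (0.19×2 + 0.81×1) = 2.19
Node S: 1 + 2.19 = 3.19
Node T: 1 + (0.38×3.19 + 0.62×1) = 2.8322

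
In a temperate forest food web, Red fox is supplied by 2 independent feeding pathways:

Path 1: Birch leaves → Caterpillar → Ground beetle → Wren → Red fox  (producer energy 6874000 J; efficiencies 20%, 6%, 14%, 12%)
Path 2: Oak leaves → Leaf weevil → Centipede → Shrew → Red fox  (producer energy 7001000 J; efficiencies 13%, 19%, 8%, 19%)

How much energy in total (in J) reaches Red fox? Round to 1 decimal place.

Path 1: 6874000 × 0.2 × 0.06 × 0.14 × 0.12 = 1385.7984 J
Path 2: 7001000 × 0.13 × 0.19 × 0.08 × 0.19 = 2628.45544 J
Total at Red fox: 1385.7984 + 2628.45544 = 4014.25384 J

4014.3 J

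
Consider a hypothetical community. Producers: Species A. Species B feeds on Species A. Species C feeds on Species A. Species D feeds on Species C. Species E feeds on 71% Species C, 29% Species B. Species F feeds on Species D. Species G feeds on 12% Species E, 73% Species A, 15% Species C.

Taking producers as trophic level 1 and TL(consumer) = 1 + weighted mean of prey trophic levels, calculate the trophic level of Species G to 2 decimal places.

2.39

Species B: 1 + 1 = 2
Species C: 1 + 1 = 2
Species D: 1 + 2 = 3
Species E: 1 + (0.71×2 + 0.29×2) = 3
Species F: 1 + 3 = 4
Species G: 1 + (0.12×3 + 0.73×1 + 0.15×2) = 2.39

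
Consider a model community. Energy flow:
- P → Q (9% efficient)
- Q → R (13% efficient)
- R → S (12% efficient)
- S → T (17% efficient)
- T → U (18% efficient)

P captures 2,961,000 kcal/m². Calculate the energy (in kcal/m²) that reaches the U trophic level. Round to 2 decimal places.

127.21 kcal/m²

Q: 2961000 × 0.09 = 266490 kcal/m²
R: 266490 × 0.13 = 34643.7 kcal/m²
S: 34643.7 × 0.12 = 4157.244 kcal/m²
T: 4157.244 × 0.17 = 706.73148 kcal/m²
U: 706.73148 × 0.18 = 127.2116664 kcal/m²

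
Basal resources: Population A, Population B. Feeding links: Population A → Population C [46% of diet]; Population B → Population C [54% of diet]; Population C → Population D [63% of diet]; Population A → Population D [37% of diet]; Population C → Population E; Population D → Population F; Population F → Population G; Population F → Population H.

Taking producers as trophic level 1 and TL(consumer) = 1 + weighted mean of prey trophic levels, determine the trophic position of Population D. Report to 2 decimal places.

Population C: 1 + (0.46×1 + 0.54×1) = 2
Population D: 1 + (0.63×2 + 0.37×1) = 2.63
Population E: 1 + 2 = 3
Population F: 1 + 2.63 = 3.63
Population G: 1 + 3.63 = 4.63
Population H: 1 + 3.63 = 4.63

2.63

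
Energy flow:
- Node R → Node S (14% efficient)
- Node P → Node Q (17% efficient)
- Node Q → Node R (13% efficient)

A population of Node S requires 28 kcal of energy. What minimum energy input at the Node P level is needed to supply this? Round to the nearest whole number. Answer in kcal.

9050 kcal

Cumulative transfer efficiency: 0.17 × 0.13 × 0.14 = 0.003094
Node P energy = 28 / 0.003094 = 9050 kcal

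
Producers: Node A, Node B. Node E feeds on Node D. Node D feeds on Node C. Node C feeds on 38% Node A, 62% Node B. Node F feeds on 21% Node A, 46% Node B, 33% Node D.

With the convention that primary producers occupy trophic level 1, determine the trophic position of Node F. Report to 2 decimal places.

2.66

Node C: 1 + (0.38×1 + 0.62×1) = 2
Node D: 1 + 2 = 3
Node E: 1 + 3 = 4
Node F: 1 + (0.21×1 + 0.46×1 + 0.33×3) = 2.66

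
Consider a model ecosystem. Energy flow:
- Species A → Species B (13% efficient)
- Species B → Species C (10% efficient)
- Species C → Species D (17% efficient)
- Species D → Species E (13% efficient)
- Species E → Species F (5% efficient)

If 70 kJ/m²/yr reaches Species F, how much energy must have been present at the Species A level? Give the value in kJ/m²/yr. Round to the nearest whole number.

Cumulative transfer efficiency: 0.13 × 0.1 × 0.17 × 0.13 × 0.05 = 0.000014365
Species A energy = 70 / 0.000014365 = 4872955 kJ/m²/yr

4872955 kJ/m²/yr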